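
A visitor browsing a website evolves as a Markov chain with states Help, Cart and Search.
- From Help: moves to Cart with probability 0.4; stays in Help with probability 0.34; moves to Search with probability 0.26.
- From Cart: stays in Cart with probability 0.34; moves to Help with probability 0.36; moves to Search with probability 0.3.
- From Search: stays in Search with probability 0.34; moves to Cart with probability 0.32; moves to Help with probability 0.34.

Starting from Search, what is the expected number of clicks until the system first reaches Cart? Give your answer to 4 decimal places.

Let t(s) be the expected number of clicks to first reach Cart from state s, with t(Cart) = 0. Conditioning on the first click:
t(Help) = 1 + 0.34·t(Help) + 0.26·t(Search)
t(Search) = 1 + 0.34·t(Help) + 0.34·t(Search)
Solving: t(Help) = 2.6498, t(Search) = 2.8802.
Expected clicks from Search to Cart: 2.8802.

2.8802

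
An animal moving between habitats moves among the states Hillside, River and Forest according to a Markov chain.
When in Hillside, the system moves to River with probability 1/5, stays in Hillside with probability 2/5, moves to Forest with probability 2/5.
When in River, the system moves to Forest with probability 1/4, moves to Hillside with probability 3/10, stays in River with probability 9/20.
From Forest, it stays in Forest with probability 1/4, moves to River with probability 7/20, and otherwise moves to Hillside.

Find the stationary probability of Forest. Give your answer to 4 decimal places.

0.3051

Let the stationary distribution be π with π = πP and π_1 + π_2 + π_3 = 1.
π_1 = 0.4·π_1 + 0.3·π_2 + 0.4·π_3
π_2 = 0.2·π_1 + 0.45·π_2 + 0.35·π_3
Solving with the normalization constraint gives π = (0.3672, 0.3277, 0.3051).
So the stationary probability of Forest is 0.3051.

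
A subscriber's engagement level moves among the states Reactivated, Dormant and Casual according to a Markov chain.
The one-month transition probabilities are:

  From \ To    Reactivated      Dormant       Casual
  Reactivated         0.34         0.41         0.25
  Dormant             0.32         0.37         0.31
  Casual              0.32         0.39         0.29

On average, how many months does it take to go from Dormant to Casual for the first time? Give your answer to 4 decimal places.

Let t(s) be the expected number of months to first reach Casual from state s, with t(Casual) = 0. Conditioning on the first month:
t(Reactivated) = 1 + 0.34·t(Reactivated) + 0.41·t(Dormant)
t(Dormant) = 1 + 0.32·t(Reactivated) + 0.37·t(Dormant)
Solving: t(Reactivated) = 3.6543, t(Dormant) = 3.4434.
Expected months from Dormant to Casual: 3.4434.

3.4434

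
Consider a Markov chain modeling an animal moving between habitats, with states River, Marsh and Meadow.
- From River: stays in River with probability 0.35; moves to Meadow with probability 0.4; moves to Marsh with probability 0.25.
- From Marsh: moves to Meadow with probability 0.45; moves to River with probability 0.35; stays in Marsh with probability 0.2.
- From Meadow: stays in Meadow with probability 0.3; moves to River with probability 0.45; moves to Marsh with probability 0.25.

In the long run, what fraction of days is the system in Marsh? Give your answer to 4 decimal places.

Let the stationary distribution be π with π = πP and π_1 + π_2 + π_3 = 1.
π_1 = 0.35·π_1 + 0.35·π_2 + 0.45·π_3
π_2 = 0.25·π_1 + 0.2·π_2 + 0.25·π_3
Solving with the normalization constraint gives π = (0.3874, 0.2381, 0.3745).
So the stationary probability of Marsh is 0.2381.

0.2381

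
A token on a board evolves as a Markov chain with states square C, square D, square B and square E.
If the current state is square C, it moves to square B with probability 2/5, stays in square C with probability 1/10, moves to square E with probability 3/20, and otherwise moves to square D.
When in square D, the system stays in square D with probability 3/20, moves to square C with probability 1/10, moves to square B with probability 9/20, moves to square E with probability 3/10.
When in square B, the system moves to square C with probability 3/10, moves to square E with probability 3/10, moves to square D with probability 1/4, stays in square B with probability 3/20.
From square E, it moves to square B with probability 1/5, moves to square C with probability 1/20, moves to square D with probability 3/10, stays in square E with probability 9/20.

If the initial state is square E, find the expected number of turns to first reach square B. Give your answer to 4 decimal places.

Let t(s) be the expected number of turns to first reach square B from state s, with t(square B) = 0. Conditioning on the first turn:
t(square C) = 1 + 0.1·t(square C) + 0.35·t(square D) + 0.15·t(square E)
t(square D) = 1 + 0.1·t(square C) + 0.15·t(square D) + 0.3·t(square E)
t(square E) = 1 + 0.05·t(square C) + 0.3·t(square D) + 0.45·t(square E)
Solving: t(square C) = 2.7844, t(square D) = 2.7680, t(square E) = 3.5811.
Expected turns from square E to square B: 3.5811.

3.5811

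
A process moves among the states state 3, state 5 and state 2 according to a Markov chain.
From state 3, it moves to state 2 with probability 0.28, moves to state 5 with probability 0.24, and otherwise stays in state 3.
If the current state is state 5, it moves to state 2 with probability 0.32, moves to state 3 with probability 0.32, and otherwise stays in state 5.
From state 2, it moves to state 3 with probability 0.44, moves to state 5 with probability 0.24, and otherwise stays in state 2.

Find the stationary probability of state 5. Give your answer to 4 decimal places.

Let the stationary distribution be π with π = πP and π_1 + π_2 + π_3 = 1.
π_1 = 0.48·π_1 + 0.32·π_2 + 0.44·π_3
π_2 = 0.24·π_1 + 0.36·π_2 + 0.24·π_3
Solving with the normalization constraint gives π = (0.4242, 0.2727, 0.3030).
So the stationary probability of state 5 is 0.2727.

0.2727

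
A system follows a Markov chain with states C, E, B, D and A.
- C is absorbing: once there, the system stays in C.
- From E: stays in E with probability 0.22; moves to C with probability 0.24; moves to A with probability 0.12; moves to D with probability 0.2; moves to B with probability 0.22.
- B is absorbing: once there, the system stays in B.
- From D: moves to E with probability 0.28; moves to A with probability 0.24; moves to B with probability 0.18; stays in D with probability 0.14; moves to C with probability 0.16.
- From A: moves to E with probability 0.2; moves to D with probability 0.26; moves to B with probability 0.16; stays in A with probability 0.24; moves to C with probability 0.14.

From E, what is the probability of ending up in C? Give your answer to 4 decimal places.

0.5068

Let h(s) be the probability of absorption at C starting from transient state s. Then h(C) = 1 and h(B) = 0. By first-step analysis:
h(E) = 0.24·1 + 0.22·h(E) + 0.22·0 + 0.2·h(D) + 0.12·h(A)
h(D) = 0.16·1 + 0.28·h(E) + 0.18·0 + 0.14·h(D) + 0.24·h(A)
h(A) = 0.14·1 + 0.2·h(E) + 0.16·0 + 0.26·h(D) + 0.24·h(A)
Solving: h(E) = 0.5068, h(D) = 0.4861, h(A) = 0.4839.
Starting from E, the probability is 0.5068.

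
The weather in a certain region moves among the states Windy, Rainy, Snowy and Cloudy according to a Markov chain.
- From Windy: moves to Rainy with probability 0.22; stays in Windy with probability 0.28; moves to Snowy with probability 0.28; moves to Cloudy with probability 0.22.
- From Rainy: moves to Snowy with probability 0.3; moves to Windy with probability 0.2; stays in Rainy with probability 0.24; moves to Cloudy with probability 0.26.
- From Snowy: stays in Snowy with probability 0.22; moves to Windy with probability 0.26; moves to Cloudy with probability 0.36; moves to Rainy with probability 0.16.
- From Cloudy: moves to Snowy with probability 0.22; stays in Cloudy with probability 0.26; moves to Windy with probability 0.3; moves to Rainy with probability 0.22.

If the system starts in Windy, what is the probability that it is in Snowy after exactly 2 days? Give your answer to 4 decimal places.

0.2544

Propagate the distribution vector 2 days from Windy.
After 0 days: (1.0000, 0.0000, 0.0000, 0.0000)
After 1 day: (0.2800, 0.2200, 0.2800, 0.2200)
After 2 days: (0.2612, 0.2076, 0.2544, 0.2768)
P(in Snowy after 2 days) = 0.2544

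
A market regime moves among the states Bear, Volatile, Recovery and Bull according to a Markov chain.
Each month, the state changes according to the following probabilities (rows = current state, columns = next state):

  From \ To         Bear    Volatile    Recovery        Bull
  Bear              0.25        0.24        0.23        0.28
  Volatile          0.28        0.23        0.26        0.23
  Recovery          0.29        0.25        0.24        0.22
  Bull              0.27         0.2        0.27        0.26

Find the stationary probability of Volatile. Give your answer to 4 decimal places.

0.2302

Let the stationary distribution be π with π = πP and π_1 + π_2 + π_3 + π_4 = 1.
π_1 = 0.25·π_1 + 0.28·π_2 + 0.29·π_3 + 0.27·π_4
π_2 = 0.24·π_1 + 0.23·π_2 + 0.25·π_3 + 0.2·π_4
π_3 = 0.23·π_1 + 0.26·π_2 + 0.24·π_3 + 0.27·π_4
Solving with the normalization constraint gives π = (0.2719, 0.2302, 0.2493, 0.2486).
So the stationary probability of Volatile is 0.2302.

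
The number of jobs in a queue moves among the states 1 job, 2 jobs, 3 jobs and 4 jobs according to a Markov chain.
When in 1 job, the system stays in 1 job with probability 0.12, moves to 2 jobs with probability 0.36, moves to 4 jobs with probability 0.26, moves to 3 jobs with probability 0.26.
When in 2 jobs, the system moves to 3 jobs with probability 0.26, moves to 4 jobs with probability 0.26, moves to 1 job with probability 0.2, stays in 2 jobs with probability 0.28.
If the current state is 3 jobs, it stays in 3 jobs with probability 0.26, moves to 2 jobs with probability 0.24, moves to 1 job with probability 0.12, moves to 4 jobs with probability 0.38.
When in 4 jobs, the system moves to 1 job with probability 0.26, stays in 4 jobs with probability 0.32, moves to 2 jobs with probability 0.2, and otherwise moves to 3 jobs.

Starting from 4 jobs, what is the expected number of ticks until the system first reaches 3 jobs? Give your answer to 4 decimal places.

4.1880

Let t(s) be the expected number of ticks to first reach 3 jobs from state s, with t(3 jobs) = 0. Conditioning on the first tick:
t(1 job) = 1 + 0.12·t(1 job) + 0.36·t(2 jobs) + 0.26·t(4 jobs)
t(2 jobs) = 1 + 0.2·t(1 job) + 0.28·t(2 jobs) + 0.26·t(4 jobs)
t(4 jobs) = 1 + 0.26·t(1 job) + 0.2·t(2 jobs) + 0.32·t(4 jobs)
Solving: t(1 job) = 4.0171, t(2 jobs) = 4.0171, t(4 jobs) = 4.1880.
Expected ticks from 4 jobs to 3 jobs: 4.1880.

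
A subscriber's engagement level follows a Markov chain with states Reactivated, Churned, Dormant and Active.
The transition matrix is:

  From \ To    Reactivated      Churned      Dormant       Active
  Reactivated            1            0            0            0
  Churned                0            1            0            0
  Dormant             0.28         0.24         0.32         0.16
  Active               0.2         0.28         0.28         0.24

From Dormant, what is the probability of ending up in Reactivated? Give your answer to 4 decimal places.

Let h(s) be the probability of absorption at Reactivated starting from transient state s. Then h(Reactivated) = 1 and h(Churned) = 0. By first-step analysis:
h(Dormant) = 0.28·1 + 0.24·0 + 0.32·h(Dormant) + 0.16·h(Active)
h(Active) = 0.2·1 + 0.28·0 + 0.28·h(Dormant) + 0.24·h(Active)
Solving: h(Dormant) = 0.5186, h(Active) = 0.4542.
Starting from Dormant, the probability is 0.5186.

0.5186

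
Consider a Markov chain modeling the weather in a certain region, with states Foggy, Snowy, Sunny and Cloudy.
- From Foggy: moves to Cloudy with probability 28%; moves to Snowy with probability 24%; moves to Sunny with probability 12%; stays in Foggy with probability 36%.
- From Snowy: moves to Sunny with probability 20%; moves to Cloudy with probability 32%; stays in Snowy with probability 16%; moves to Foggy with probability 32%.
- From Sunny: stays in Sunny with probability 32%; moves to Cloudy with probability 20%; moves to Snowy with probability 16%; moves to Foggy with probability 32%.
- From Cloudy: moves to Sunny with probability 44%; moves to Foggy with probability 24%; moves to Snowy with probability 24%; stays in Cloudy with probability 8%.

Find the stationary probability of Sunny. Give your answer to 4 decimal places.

Let the stationary distribution be π with π = πP and π_1 + π_2 + π_3 + π_4 = 1.
π_1 = 0.36·π_1 + 0.32·π_2 + 0.32·π_3 + 0.24·π_4
π_2 = 0.24·π_1 + 0.16·π_2 + 0.16·π_3 + 0.24·π_4
π_3 = 0.12·π_1 + 0.2·π_2 + 0.32·π_3 + 0.44·π_4
Solving with the normalization constraint gives π = (0.3148, 0.2030, 0.2594, 0.2228).
So the stationary probability of Sunny is 0.2594.

0.2594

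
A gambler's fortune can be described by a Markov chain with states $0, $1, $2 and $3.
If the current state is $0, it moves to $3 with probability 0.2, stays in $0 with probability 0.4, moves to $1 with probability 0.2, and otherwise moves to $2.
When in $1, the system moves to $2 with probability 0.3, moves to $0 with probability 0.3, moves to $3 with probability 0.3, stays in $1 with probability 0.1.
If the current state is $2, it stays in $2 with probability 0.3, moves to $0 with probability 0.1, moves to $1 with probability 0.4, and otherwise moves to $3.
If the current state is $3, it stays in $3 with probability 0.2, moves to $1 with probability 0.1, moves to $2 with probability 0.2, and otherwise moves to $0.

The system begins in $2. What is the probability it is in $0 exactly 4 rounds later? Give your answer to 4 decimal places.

Propagate the distribution vector 4 rounds from $2.
After 0 rounds: (0.0000, 0.0000, 1.0000, 0.0000)
After 1 round: (0.1000, 0.4000, 0.3000, 0.2000)
After 2 rounds: (0.2900, 0.2000, 0.2700, 0.2400)
After 3 rounds: (0.3230, 0.2100, 0.2470, 0.2200)
After 4 rounds: (0.3269, 0.2064, 0.2457, 0.2210)
P(in $0 after 4 rounds) = 0.3269

0.3269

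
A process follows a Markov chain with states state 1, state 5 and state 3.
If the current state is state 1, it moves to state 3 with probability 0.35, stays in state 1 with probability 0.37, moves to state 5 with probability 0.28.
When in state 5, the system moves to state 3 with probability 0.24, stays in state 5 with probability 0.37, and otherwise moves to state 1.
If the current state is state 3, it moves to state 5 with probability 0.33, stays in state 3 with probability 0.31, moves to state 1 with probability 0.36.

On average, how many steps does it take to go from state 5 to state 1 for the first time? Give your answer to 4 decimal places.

2.6160

Let t(s) be the expected number of steps to first reach state 1 from state s, with t(state 1) = 0. Conditioning on the first step:
t(state 5) = 1 + 0.37·t(state 5) + 0.24·t(state 3)
t(state 3) = 1 + 0.33·t(state 5) + 0.31·t(state 3)
Solving: t(state 5) = 2.6160, t(state 3) = 2.7004.
Expected steps from state 5 to state 1: 2.6160.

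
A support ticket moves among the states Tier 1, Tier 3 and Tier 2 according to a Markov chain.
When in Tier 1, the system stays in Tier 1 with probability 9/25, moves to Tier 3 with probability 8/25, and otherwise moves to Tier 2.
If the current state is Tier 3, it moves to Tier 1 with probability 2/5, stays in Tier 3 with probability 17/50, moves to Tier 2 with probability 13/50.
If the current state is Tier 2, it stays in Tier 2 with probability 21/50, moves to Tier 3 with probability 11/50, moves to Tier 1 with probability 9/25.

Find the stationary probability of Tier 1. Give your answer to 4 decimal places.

0.3717

Let the stationary distribution be π with π = πP and π_1 + π_2 + π_3 = 1.
π_1 = 0.36·π_1 + 0.4·π_2 + 0.36·π_3
π_2 = 0.32·π_1 + 0.34·π_2 + 0.22·π_3
Solving with the normalization constraint gives π = (0.3717, 0.2922, 0.3361).
So the stationary probability of Tier 1 is 0.3717.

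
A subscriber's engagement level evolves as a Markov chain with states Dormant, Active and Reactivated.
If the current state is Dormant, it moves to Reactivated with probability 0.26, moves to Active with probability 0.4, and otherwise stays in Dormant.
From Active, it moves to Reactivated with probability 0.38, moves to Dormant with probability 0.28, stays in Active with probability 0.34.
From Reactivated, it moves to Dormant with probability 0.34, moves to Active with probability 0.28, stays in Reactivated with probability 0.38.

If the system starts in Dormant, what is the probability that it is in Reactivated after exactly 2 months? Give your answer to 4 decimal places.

0.3392

Sum over the intermediate state after 1 month:
P = P(Dormant→Dormant)·P(Dormant→Reactivated) + P(Dormant→Active)·P(Active→Reactivated) + P(Dormant→Reactivated)·P(Reactivated→Reactivated)
  = 0.34×0.26 + 0.4×0.38 + 0.26×0.38
  = 0.0884 + 0.1520 + 0.0988 = 0.3392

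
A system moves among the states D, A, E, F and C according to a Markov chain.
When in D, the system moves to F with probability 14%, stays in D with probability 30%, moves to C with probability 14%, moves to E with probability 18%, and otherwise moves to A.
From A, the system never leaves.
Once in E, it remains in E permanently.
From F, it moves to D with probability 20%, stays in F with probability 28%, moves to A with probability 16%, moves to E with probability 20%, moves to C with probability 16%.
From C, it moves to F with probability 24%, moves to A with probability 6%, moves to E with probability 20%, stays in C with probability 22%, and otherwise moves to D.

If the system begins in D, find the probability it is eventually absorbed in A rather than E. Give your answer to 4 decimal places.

0.5139

Let h(s) be the probability of absorption at A starting from transient state s. Then h(A) = 1 and h(E) = 0. By first-step analysis:
h(D) = 0.3·h(D) + 0.24·1 + 0.18·0 + 0.14·h(F) + 0.14·h(C)
h(F) = 0.2·h(D) + 0.16·1 + 0.2·0 + 0.28·h(F) + 0.16·h(C)
h(C) = 0.28·h(D) + 0.06·1 + 0.2·0 + 0.24·h(F) + 0.22·h(C)
Solving: h(D) = 0.5139, h(F) = 0.4541, h(C) = 0.4011.
Starting from D, the probability is 0.5139.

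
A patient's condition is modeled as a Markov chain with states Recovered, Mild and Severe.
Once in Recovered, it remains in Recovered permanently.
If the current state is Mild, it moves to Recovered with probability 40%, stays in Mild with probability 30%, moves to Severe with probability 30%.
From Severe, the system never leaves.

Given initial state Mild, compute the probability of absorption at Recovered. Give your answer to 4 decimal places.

0.5714

Let h(s) be the probability of absorption at Recovered starting from transient state s. Then h(Recovered) = 1 and h(Severe) = 0. By first-step analysis:
h(Mild) = 0.4·1 + 0.3·h(Mild) + 0.3·0
Solving: h(Mild) = 0.5714.
Starting from Mild, the probability is 0.5714.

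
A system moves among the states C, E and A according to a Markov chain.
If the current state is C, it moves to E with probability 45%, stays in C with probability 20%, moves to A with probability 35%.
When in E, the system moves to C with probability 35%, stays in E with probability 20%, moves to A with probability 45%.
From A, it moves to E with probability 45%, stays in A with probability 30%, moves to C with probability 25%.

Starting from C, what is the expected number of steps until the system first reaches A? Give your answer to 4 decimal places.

2.5907

Let t(s) be the expected number of steps to first reach A from state s, with t(A) = 0. Conditioning on the first step:
t(C) = 1 + 0.2·t(C) + 0.45·t(E)
t(E) = 1 + 0.35·t(C) + 0.2·t(E)
Solving: t(C) = 2.5907, t(E) = 2.3834.
Expected steps from C to A: 2.5907.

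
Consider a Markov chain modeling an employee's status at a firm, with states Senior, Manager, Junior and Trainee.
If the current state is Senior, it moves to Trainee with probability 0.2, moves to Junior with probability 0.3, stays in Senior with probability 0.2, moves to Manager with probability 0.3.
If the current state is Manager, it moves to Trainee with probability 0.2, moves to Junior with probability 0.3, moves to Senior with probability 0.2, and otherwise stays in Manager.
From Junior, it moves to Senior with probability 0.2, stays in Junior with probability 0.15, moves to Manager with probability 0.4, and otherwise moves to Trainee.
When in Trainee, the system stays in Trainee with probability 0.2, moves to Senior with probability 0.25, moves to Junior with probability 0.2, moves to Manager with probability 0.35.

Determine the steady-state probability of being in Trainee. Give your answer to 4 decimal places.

Let the stationary distribution be π with π = πP and π_1 + π_2 + π_3 + π_4 = 1.
π_1 = 0.2·π_1 + 0.2·π_2 + 0.2·π_3 + 0.25·π_4
π_2 = 0.3·π_1 + 0.3·π_2 + 0.4·π_3 + 0.35·π_4
π_3 = 0.3·π_1 + 0.3·π_2 + 0.15·π_3 + 0.2·π_4
Solving with the normalization constraint gives π = (0.2106, 0.3348, 0.2424, 0.2121).
So the stationary probability of Trainee is 0.2121.

0.2121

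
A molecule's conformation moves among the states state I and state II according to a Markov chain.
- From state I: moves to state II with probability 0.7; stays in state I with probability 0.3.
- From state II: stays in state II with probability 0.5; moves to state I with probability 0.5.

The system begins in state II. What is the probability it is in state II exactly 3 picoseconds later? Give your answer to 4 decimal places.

0.5800

Propagate the distribution vector 3 picoseconds from state II.
After 0 picoseconds: (0.0000, 1.0000)
After 1 picosecond: (0.5000, 0.5000)
After 2 picoseconds: (0.4000, 0.6000)
After 3 picoseconds: (0.4200, 0.5800)
P(in state II after 3 picoseconds) = 0.5800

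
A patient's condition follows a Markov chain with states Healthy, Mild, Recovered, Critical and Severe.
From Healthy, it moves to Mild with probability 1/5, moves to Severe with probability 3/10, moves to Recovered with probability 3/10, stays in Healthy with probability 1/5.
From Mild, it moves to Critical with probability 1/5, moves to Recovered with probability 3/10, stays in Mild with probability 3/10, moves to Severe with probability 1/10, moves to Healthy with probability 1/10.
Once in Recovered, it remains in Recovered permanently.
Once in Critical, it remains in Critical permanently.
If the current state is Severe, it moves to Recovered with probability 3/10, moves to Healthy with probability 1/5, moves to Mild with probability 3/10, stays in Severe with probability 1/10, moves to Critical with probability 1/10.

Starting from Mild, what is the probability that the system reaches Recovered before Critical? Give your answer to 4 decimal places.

0.6486

Let h(s) be the probability of absorption at Recovered starting from transient state s. Then h(Recovered) = 1 and h(Critical) = 0. By first-step analysis:
h(Healthy) = 0.2·h(Healthy) + 0.2·h(Mild) + 0.3·1 + 0.3·h(Severe)
h(Mild) = 0.1·h(Healthy) + 0.3·h(Mild) + 0.3·1 + 0.2·0 + 0.1·h(Severe)
h(Severe) = 0.2·h(Healthy) + 0.3·h(Mild) + 0.3·1 + 0.1·0 + 0.1·h(Severe)
Solving: h(Healthy) = 0.8108, h(Mild) = 0.6486, h(Severe) = 0.7297.
Starting from Mild, the probability is 0.6486.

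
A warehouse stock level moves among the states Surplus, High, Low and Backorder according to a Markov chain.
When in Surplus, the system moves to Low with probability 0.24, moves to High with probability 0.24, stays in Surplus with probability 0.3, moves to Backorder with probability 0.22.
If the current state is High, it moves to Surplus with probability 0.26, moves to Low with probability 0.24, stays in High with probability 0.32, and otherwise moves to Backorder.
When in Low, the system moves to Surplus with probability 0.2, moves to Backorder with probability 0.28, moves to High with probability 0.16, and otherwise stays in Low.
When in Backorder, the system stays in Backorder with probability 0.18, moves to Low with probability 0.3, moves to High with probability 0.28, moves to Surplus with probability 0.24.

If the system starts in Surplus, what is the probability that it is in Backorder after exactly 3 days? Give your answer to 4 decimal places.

0.2183

Propagate the distribution vector 3 days from Surplus.
After 0 days: (1.0000, 0.0000, 0.0000, 0.0000)
After 1 day: (0.3000, 0.2400, 0.2400, 0.2200)
After 2 days: (0.2532, 0.2488, 0.2820, 0.2160)
After 3 days: (0.2489, 0.2460, 0.2868, 0.2183)
P(in Backorder after 3 days) = 0.2183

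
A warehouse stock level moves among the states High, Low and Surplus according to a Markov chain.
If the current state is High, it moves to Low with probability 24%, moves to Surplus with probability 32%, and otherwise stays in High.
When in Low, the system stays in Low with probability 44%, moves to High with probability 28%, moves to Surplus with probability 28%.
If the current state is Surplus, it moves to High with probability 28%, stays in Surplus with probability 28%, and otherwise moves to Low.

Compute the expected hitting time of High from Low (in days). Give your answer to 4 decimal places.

3.5714

Let t(s) be the expected number of days to first reach High from state s, with t(High) = 0. Conditioning on the first day:
t(Low) = 1 + 0.44·t(Low) + 0.28·t(Surplus)
t(Surplus) = 1 + 0.44·t(Low) + 0.28·t(Surplus)
Solving: t(Low) = 3.5714, t(Surplus) = 3.5714.
Expected days from Low to High: 3.5714.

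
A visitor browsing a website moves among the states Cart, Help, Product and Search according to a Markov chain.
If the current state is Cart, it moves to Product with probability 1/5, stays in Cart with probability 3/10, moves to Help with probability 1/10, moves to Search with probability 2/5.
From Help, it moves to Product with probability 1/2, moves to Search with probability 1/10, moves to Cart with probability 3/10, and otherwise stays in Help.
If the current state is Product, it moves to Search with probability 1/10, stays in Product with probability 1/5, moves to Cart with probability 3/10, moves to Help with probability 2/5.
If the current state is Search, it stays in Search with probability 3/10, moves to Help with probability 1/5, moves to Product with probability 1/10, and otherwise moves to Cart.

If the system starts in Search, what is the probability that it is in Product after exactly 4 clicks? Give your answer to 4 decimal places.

0.2336

Propagate the distribution vector 4 clicks from Search.
After 0 clicks: (0.0000, 0.0000, 0.0000, 1.0000)
After 1 click: (0.4000, 0.2000, 0.1000, 0.3000)
After 2 clicks: (0.3300, 0.1600, 0.2300, 0.2800)
After 3 clicks: (0.3280, 0.1970, 0.2200, 0.2550)
After 4 clicks: (0.3255, 0.1915, 0.2336, 0.2494)
P(in Product after 4 clicks) = 0.2336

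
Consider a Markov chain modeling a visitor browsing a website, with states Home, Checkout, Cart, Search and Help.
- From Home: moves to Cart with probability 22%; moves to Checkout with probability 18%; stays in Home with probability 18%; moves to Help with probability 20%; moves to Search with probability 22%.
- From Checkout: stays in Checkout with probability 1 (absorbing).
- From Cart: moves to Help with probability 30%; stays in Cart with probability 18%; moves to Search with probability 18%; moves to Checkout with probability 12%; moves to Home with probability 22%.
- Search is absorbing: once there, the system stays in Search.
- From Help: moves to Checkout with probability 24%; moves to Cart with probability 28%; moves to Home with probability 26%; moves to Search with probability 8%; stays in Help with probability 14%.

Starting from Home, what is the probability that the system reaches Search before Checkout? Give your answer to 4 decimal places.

0.5035

Let h(s) be the probability of absorption at Search starting from transient state s. Then h(Search) = 1 and h(Checkout) = 0. By first-step analysis:
h(Home) = 0.18·h(Home) + 0.18·0 + 0.22·h(Cart) + 0.22·1 + 0.2·h(Help)
h(Cart) = 0.22·h(Home) + 0.12·0 + 0.18·h(Cart) + 0.18·1 + 0.3·h(Help)
h(Help) = 0.26·h(Home) + 0.24·0 + 0.28·h(Cart) + 0.08·1 + 0.14·h(Help)
Solving: h(Home) = 0.5035, h(Cart) = 0.5044, h(Help) = 0.4095.
Starting from Home, the probability is 0.5035.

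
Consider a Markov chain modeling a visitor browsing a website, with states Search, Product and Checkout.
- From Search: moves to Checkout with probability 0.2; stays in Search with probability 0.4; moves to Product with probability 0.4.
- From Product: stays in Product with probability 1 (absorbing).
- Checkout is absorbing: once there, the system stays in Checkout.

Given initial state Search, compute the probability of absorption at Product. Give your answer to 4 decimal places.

Let h(s) be the probability of absorption at Product starting from transient state s. Then h(Product) = 1 and h(Checkout) = 0. By first-step analysis:
h(Search) = 0.4·h(Search) + 0.4·1 + 0.2·0
Solving: h(Search) = 0.6667.
Starting from Search, the probability is 0.6667.

0.6667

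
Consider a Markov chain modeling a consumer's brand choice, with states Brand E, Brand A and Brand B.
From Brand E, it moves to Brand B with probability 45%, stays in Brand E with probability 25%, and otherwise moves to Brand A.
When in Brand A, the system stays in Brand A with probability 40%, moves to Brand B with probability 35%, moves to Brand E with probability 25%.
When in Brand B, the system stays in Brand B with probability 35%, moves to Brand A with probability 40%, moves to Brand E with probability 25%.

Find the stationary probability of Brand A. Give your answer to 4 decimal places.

Let the stationary distribution be π with π = πP and π_1 + π_2 + π_3 = 1.
π_1 = 0.25·π_1 + 0.25·π_2 + 0.25·π_3
π_2 = 0.3·π_1 + 0.4·π_2 + 0.4·π_3
Solving with the normalization constraint gives π = (0.2500, 0.3750, 0.3750).
So the stationary probability of Brand A is 0.3750.

0.3750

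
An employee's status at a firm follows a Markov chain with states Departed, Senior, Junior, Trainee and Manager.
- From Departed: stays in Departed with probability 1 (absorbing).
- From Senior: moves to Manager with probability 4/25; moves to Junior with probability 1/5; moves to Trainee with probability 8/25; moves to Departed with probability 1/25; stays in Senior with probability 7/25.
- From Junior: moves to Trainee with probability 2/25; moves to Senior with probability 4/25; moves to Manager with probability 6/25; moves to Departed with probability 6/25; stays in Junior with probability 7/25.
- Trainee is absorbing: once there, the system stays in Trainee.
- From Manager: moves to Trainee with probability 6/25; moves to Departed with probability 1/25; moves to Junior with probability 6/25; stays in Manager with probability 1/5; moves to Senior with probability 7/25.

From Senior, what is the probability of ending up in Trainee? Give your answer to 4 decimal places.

Let h(s) be the probability of absorption at Trainee starting from transient state s. Then h(Trainee) = 1 and h(Departed) = 0. By first-step analysis:
h(Senior) = 0.04·0 + 0.28·h(Senior) + 0.2·h(Junior) + 0.32·1 + 0.16·h(Manager)
h(Junior) = 0.24·0 + 0.16·h(Senior) + 0.28·h(Junior) + 0.08·1 + 0.24·h(Manager)
h(Manager) = 0.04·0 + 0.28·h(Senior) + 0.24·h(Junior) + 0.24·1 + 0.2·h(Manager)
Solving: h(Senior) = 0.7469, h(Junior) = 0.5158, h(Manager) = 0.7161.
Starting from Senior, the probability is 0.7469.

0.7469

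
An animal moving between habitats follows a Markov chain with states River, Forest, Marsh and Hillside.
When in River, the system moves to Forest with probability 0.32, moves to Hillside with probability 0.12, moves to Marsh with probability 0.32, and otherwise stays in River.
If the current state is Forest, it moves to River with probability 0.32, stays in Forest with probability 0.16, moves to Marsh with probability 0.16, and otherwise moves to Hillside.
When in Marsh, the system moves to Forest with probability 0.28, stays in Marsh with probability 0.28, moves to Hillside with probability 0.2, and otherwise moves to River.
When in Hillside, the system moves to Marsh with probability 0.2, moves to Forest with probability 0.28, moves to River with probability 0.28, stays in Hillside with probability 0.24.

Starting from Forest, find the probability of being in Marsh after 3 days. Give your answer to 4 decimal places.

Propagate the distribution vector 3 days from Forest.
After 0 days: (0.0000, 1.0000, 0.0000, 0.0000)
After 1 day: (0.3200, 0.1600, 0.1600, 0.3600)
After 2 days: (0.2672, 0.2736, 0.2448, 0.2144)
After 3 days: (0.2705, 0.2579, 0.2407, 0.2310)
P(in Marsh after 3 days) = 0.2407

0.2407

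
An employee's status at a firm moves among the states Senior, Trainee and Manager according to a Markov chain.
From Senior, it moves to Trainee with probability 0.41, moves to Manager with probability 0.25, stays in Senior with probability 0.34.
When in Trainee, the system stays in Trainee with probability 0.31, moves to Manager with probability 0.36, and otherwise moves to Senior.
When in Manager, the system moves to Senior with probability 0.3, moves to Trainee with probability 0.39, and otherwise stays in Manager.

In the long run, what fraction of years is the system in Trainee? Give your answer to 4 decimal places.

Let the stationary distribution be π with π = πP and π_1 + π_2 + π_3 = 1.
π_1 = 0.34·π_1 + 0.33·π_2 + 0.3·π_3
π_2 = 0.41·π_1 + 0.31·π_2 + 0.39·π_3
Solving with the normalization constraint gives π = (0.3240, 0.3671, 0.3089).
So the stationary probability of Trainee is 0.3671.

0.3671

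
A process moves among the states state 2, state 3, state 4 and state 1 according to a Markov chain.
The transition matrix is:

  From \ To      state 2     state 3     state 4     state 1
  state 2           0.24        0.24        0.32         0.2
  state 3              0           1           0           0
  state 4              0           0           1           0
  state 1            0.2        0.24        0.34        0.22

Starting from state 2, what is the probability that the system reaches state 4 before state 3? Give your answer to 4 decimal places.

0.5745

Let h(s) be the probability of absorption at state 4 starting from transient state s. Then h(state 4) = 1 and h(state 3) = 0. By first-step analysis:
h(state 2) = 0.24·h(state 2) + 0.24·0 + 0.32·1 + 0.2·h(state 1)
h(state 1) = 0.2·h(state 2) + 0.24·0 + 0.34·1 + 0.22·h(state 1)
Solving: h(state 2) = 0.5745, h(state 1) = 0.5832.
Starting from state 2, the probability is 0.5745.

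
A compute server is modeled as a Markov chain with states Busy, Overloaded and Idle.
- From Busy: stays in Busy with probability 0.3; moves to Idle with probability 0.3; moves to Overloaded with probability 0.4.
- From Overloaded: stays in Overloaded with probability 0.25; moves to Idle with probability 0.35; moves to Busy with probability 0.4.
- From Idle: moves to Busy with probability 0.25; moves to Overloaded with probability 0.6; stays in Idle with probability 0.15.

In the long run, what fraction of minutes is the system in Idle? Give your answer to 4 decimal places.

Let the stationary distribution be π with π = πP and π_1 + π_2 + π_3 = 1.
π_1 = 0.3·π_1 + 0.4·π_2 + 0.25·π_3
π_2 = 0.4·π_1 + 0.25·π_2 + 0.6·π_3
Solving with the normalization constraint gives π = (0.3257, 0.3962, 0.2781).
So the stationary probability of Idle is 0.2781.

0.2781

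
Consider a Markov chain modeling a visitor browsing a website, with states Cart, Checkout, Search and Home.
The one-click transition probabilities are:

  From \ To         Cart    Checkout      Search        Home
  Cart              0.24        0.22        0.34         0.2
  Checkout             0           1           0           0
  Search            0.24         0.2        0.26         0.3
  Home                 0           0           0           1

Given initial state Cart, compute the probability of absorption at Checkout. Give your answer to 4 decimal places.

0.4800

Let h(s) be the probability of absorption at Checkout starting from transient state s. Then h(Checkout) = 1 and h(Home) = 0. By first-step analysis:
h(Cart) = 0.24·h(Cart) + 0.22·1 + 0.34·h(Search) + 0.2·0
h(Search) = 0.24·h(Cart) + 0.2·1 + 0.26·h(Search) + 0.3·0
Solving: h(Cart) = 0.4800, h(Search) = 0.4260.
Starting from Cart, the probability is 0.4800.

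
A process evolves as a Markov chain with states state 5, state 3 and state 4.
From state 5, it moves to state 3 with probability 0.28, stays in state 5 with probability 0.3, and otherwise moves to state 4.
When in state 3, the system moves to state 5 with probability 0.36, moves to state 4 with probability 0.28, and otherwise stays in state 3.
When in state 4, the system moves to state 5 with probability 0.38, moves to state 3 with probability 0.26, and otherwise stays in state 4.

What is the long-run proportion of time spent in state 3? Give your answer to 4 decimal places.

0.2966

Let the stationary distribution be π with π = πP and π_1 + π_2 + π_3 = 1.
π_1 = 0.3·π_1 + 0.36·π_2 + 0.38·π_3
π_2 = 0.28·π_1 + 0.36·π_2 + 0.26·π_3
Solving with the normalization constraint gives π = (0.3464, 0.2966, 0.3571).
So the stationary probability of state 3 is 0.2966.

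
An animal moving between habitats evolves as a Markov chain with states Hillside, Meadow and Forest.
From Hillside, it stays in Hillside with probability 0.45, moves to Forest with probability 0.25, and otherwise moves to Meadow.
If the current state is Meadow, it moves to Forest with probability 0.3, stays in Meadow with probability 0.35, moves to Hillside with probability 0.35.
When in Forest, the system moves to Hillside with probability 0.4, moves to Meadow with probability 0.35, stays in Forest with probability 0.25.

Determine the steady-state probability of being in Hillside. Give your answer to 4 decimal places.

Let the stationary distribution be π with π = πP and π_1 + π_2 + π_3 = 1.
π_1 = 0.45·π_1 + 0.35·π_2 + 0.4·π_3
π_2 = 0.3·π_1 + 0.35·π_2 + 0.35·π_3
Solving with the normalization constraint gives π = (0.4037, 0.3298, 0.2665).
So the stationary probability of Hillside is 0.4037.

0.4037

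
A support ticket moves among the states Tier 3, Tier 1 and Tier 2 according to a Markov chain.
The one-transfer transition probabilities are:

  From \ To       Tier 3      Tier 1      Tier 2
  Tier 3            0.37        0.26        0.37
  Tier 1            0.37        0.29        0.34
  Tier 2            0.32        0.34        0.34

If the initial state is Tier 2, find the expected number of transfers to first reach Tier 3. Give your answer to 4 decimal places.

Let t(s) be the expected number of transfers to first reach Tier 3 from state s, with t(Tier 3) = 0. Conditioning on the first transfer:
t(Tier 1) = 1 + 0.29·t(Tier 1) + 0.34·t(Tier 2)
t(Tier 2) = 1 + 0.34·t(Tier 1) + 0.34·t(Tier 2)
Solving: t(Tier 1) = 2.8329, t(Tier 2) = 2.9745.
Expected transfers from Tier 2 to Tier 3: 2.9745.

2.9745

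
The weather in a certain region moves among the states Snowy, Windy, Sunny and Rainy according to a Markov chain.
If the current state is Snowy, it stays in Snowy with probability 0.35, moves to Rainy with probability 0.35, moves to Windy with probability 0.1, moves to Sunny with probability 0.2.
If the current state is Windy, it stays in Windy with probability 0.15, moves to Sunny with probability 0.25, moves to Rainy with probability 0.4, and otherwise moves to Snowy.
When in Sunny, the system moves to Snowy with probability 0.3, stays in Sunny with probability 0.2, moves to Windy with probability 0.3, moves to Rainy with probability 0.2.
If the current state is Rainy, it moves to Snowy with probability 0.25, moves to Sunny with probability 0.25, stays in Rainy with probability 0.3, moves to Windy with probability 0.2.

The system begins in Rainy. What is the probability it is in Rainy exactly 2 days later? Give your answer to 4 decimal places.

0.3075

Propagate the distribution vector 2 days from Rainy.
After 0 days: (0.0000, 0.0000, 0.0000, 1.0000)
After 1 day: (0.2500, 0.2000, 0.2500, 0.3000)
After 2 days: (0.2775, 0.1900, 0.2250, 0.3075)
P(in Rainy after 2 days) = 0.3075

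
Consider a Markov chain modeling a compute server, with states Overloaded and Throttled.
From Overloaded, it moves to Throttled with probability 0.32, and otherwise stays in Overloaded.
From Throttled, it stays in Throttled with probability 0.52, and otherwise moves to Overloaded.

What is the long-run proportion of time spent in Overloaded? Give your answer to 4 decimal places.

0.6000

Let the stationary distribution be π with π = πP and π_1 + π_2 = 1.
π_1 = 0.68·π_1 + 0.48·π_2
Solving with the normalization constraint gives π = (0.6000, 0.4000).
So the stationary probability of Overloaded is 0.6000.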